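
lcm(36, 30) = 180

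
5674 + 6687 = 12361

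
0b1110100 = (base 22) 56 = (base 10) 116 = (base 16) 74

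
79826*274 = 21872324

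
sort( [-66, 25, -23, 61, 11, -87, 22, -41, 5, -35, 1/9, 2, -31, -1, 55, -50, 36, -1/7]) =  [-87, -66, -50, -41, -35, -31, -23, -1, -1/7, 1/9, 2, 5, 11, 22, 25, 36, 55, 61]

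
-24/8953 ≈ -0.00268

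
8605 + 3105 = 11710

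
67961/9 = 7551 + 2/9 ≈ 7551.22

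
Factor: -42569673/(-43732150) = 2^(-1)*3^1*5^(-2)*7^(-1)*11^(-1)*37^(-1)*307^(-1)*14189891^1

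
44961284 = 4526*9934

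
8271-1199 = 7072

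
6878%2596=1686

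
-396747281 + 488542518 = 91795237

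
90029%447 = 182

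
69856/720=97+1/45≈97.02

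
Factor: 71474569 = 101^1 * 707669^1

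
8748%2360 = 1668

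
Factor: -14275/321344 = -1*2^ (-6)*5^2*571^1*5021^ (-1)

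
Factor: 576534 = 2^1 * 3^1 * 7^2 * 37^1 * 53^1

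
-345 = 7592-7937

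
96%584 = 96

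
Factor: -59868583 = -1*59868583^1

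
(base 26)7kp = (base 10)5277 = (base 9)7213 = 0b1010010011101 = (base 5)132102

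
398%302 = 96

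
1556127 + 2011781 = 3567908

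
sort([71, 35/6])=[35/6, 71]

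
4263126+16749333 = 21012459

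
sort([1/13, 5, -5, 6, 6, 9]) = [-5, 1/13, 5, 6, 6, 9]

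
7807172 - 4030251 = 3776921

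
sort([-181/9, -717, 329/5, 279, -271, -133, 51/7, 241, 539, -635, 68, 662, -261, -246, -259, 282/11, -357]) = [-717, -635, -357, -271, -261, -259, -246, -133, -181/9, 51/7, 282/11, 329/5, 68, 241, 279, 539, 662]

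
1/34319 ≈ 0.0000291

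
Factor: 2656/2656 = 1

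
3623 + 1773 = 5396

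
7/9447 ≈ 0.000741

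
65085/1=65085=65085.00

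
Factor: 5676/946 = 2^1*3^1 = 6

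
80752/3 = 26917 + 1/3 ≈ 26917.33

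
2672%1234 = 204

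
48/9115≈0.00527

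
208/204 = 52/51 ≈ 1.02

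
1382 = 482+900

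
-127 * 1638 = -208026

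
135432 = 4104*33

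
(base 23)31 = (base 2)1000110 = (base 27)2g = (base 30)2a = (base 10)70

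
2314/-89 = -26 = -26.00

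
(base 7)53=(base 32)16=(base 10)38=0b100110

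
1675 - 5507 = -3832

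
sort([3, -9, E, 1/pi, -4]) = [-9, -4, 1/pi, E, 3]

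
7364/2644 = 2 + 519/661 ≈ 2.79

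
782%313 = 156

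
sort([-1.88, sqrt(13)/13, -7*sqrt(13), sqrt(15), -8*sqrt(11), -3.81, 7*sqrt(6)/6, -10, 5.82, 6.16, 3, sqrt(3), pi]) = [-8*sqrt(11), -7*sqrt(13), -10, -3.81, -1.88, sqrt(13)/13, sqrt(3), 7*sqrt(6)/6, 3, pi, sqrt(15), 5.82, 6.16]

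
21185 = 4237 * 5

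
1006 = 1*1006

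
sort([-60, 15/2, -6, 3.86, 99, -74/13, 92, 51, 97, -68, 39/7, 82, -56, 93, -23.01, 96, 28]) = [-68, -60, -56, -23.01, -6, -74/13, 3.86, 39/7, 15/2, 28, 51, 82, 92, 93, 96, 97, 99]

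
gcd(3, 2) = 1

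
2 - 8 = -6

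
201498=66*3053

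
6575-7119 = -544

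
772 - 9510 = -8738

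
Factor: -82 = -1 * 2^1 * 41^1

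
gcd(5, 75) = 5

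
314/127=2 + 60/127 ≈ 2.47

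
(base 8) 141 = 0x61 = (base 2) 1100001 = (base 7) 166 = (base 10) 97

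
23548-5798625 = -5775077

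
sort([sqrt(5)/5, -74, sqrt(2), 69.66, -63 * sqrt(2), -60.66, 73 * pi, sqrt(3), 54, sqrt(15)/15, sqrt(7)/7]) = [-63 * sqrt(2), -74, -60.66, sqrt(15)/15, sqrt(7)/7, sqrt(5)/5, sqrt(2), sqrt(3), 54, 69.66, 73 * pi]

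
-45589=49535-95124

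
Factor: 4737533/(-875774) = -1*2^(-1)*313^(-1)*1399^(-1)*4737533^1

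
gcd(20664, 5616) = 72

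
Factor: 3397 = 43^1*79^1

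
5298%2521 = 256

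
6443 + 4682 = 11125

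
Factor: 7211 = 7211^1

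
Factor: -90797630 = -1*2^1*5^1*7^1*11^1*37^1*3187^1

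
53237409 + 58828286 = 112065695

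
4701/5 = 940 + 1/5 = 940.20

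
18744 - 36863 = -18119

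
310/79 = 3 + 73/79 ≈ 3.92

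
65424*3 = 196272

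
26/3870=13/1935 ≈ 0.00672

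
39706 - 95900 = -56194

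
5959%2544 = 871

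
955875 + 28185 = 984060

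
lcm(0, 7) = 0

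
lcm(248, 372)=744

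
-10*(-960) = 9600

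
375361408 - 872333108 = -496971700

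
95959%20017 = 15891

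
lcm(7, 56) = 56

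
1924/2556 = 481/639 ≈ 0.753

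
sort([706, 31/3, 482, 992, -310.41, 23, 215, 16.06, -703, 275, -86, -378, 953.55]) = [-703, -378, -310.41, -86, 31/3, 16.06, 23, 215, 275, 482, 706, 953.55, 992]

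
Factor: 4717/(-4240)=-1*2^(-4)*5^(-1)*89^1=-89/80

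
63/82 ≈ 0.768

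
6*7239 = 43434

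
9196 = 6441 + 2755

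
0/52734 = 0 = 0.00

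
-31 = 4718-4749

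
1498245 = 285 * 5257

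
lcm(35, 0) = 0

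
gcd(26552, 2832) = 8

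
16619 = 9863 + 6756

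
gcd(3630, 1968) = 6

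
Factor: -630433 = -1*630433^1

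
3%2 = 1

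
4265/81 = 52 + 53/81 ≈ 52.65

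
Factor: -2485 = -1 * 5^1 * 7^1 * 71^1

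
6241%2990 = 261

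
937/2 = 468+1/2 = 468.50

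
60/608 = 15/152 ≈ 0.0987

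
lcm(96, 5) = 480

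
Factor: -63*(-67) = 3^2*7^1*67^1 = 4221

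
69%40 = 29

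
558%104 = 38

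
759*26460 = 20083140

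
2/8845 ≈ 0.000226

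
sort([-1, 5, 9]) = [-1, 5, 9]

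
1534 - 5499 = -3965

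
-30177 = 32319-62496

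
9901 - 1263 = 8638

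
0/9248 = 0 = 0.00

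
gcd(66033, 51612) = 759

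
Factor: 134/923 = 2^1*13^(-1)*67^1*71^(-1)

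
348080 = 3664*95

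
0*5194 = 0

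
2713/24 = 113 + 1/24 ≈ 113.04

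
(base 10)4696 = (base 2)1001001011000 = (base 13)21a3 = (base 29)5gr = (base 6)33424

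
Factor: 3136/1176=2^3*3^(-1)=8/3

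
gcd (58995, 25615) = 5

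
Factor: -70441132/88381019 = -1*2^2*17^1*19^1*23^(-1)*1193^(-1)*3221^(-1)*54521^1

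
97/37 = 2 + 23/37 ≈ 2.62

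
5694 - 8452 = -2758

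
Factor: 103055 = 5^1*20611^1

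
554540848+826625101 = 1381165949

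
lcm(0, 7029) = 0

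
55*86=4730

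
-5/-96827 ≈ 0.0000516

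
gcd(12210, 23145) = 15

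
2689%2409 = 280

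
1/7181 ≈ 0.000139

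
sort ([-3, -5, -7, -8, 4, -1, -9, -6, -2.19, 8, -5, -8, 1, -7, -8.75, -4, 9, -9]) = [-9, -9, -8.75, -8, -8, -7, -7, -6, -5, -5, -4, -3, -2.19, -1, 1, 4, 8, 9]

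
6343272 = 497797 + 5845475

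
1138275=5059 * 225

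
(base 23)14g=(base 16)27d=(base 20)1bh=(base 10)637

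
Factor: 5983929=3^3 * 7^2 * 4523^1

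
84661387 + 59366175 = 144027562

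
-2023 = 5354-7377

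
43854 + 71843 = 115697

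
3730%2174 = 1556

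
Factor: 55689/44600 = 2^(-3)*3^1*5^(-2)*19^1*223^(-1)*977^1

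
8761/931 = 9 + 382/931 ≈ 9.41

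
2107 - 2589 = -482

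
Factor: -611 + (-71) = -1 * 2^1 * 11^1 * 31^1 = -682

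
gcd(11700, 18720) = 2340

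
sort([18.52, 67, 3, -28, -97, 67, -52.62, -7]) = [-97, -52.62, -28, -7, 3, 18.52, 67, 67]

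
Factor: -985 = -1 * 5^1 * 197^1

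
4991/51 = 97 + 44/51 ≈ 97.86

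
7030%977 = 191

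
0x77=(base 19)65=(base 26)4f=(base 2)1110111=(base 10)119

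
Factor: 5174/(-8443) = -1 * 2^1 * 13^1 * 199^1 * 8443^(-1)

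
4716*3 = 14148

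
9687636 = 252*38443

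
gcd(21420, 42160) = 340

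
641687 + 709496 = 1351183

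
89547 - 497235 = -407688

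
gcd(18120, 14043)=453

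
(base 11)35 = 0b100110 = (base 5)123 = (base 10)38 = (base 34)14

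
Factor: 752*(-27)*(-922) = 2^5*3^3*47^1*461^1 = 18720288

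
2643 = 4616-1973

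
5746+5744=11490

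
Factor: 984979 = 19^1 * 47^1 * 1103^1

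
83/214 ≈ 0.388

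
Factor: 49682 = 2^1*24841^1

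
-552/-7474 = 276/3737 ≈ 0.0739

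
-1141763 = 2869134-4010897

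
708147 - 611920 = 96227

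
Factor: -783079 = -1*11^1*257^1*277^1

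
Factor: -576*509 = -1*2^6*3^2*509^1 = -293184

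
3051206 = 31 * 98426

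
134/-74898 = -67/37449 ≈ -0.00179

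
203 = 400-197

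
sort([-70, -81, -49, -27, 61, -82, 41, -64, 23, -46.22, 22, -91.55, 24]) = [-91.55, -82, -81, -70, -64, -49, -46.22, -27, 22, 23, 24, 41, 61]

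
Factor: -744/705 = -1*2^3*5^(-1)*31^1*47^(-1) = -248/235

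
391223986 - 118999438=272224548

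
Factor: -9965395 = -1 * 5^1 * 11^1 * 37^1 * 59^1 * 83^1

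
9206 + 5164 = 14370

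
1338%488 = 362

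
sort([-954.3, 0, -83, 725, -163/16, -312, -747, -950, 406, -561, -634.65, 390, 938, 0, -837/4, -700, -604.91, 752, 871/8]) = [-954.3, -950, -747, -700, -634.65, -604.91, -561, -312, -837/4, -83, -163/16, 0, 0, 871/8, 390, 406, 725, 752, 938]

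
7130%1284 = 710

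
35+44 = 79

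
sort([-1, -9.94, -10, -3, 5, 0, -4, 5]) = [-10, -9.94, -4, -3, -1, 0, 5, 5]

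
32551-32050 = 501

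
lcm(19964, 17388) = 539028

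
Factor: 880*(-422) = -1*2^5*5^1*11^1*211^1 = -371360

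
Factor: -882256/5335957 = -1*2^4*11^ (-1)*47^ (-1)*67^1*823^1*10321^ (-1)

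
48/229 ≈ 0.210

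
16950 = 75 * 226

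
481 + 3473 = 3954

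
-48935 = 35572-84507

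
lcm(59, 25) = 1475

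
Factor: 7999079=11^1*727189^1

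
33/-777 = -11/259 ≈ -0.0425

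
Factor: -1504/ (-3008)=2^ (-1)=1/2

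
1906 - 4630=-2724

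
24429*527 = 12874083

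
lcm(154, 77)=154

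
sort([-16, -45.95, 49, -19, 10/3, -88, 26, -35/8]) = [-88, -45.95, -19, -16, -35/8, 10/3, 26, 49]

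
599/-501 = -1 - 98/501 ≈ -1.20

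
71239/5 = 14247 + 4/5 = 14247.80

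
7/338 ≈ 0.0207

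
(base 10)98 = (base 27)3h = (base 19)53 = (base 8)142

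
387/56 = 6 + 51/56 ≈ 6.91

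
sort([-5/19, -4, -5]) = [-5, -4, -5/19]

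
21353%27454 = 21353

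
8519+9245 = 17764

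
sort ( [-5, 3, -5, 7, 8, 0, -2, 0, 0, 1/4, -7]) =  [-7, -5, -5, -2, 0, 0, 0, 1/4, 3, 7, 8]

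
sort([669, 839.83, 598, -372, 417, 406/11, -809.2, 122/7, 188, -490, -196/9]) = [-809.2, -490, -372, -196/9, 122/7, 406/11, 188, 417, 598, 669, 839.83]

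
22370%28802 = 22370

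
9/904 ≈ 0.00996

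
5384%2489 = 406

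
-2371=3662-6033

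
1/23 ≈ 0.0435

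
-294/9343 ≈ -0.0315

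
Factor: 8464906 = 2^1*4232453^1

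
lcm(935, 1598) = 87890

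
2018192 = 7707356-5689164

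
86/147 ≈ 0.585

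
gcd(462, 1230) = 6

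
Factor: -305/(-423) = 3^(-2)*5^1*47^(-1)*61^1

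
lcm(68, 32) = 544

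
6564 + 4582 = 11146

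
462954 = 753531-290577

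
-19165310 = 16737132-35902442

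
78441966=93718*837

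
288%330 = 288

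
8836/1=8836=8836.00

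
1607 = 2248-641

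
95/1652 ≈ 0.0575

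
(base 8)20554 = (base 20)117g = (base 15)2806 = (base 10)8556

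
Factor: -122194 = -1 * 2^1 * 107^1 * 571^1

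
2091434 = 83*25198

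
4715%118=113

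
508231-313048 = 195183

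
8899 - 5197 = 3702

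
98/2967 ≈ 0.0330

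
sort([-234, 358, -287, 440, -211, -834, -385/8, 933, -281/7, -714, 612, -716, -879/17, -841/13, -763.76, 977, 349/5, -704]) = [-834, -763.76, -716, -714, -704, -287, -234, -211, -841/13, -879/17, -385/8, -281/7, 349/5, 358, 440, 612, 933, 977]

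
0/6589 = 0 = 0.00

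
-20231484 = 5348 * (-3783)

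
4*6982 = 27928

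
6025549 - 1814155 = 4211394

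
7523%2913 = 1697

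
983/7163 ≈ 0.137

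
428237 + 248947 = 677184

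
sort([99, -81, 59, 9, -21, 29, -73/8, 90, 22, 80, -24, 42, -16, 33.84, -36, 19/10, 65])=[-81, -36, -24, -21, -16, -73/8, 19/10, 9, 22, 29, 33.84, 42, 59, 65, 80, 90, 99]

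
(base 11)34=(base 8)45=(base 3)1101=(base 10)37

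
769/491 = 1+278/491 ≈ 1.57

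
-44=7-51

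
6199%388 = 379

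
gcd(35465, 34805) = 5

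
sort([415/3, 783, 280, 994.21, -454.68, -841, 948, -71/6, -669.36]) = [-841, -669.36, -454.68, -71/6, 415/3, 280, 783, 948, 994.21]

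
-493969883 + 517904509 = 23934626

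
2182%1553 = 629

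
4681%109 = 103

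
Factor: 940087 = 940087^1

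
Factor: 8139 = 3^1*2713^1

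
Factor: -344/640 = -1 * 2^(-4) * 5^(-1) * 43^1 = -43/80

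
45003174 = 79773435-34770261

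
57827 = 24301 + 33526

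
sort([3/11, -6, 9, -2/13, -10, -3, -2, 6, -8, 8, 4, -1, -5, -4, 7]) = [-10, -8, -6, -5, -4, -3, -2, -1, -2/13, 3/11, 4, 6, 7, 8, 9]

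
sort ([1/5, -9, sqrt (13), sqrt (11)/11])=[-9, 1/5, sqrt (11)/11, sqrt (13)]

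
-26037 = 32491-58528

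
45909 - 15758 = 30151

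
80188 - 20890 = 59298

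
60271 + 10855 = 71126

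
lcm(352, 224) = 2464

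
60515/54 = 1120 + 35/54 ≈ 1120.65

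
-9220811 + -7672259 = -16893070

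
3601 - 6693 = -3092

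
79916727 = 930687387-850770660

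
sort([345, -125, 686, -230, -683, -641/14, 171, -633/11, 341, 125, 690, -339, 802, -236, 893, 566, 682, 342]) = [-683, -339, -236, -230, -125, -633/11, -641/14, 125, 171, 341, 342, 345, 566, 682, 686, 690, 802, 893]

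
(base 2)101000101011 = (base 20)6a3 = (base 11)1a57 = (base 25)443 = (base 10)2603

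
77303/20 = 3865 + 3/20 = 3865.15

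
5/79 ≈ 0.0633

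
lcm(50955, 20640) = 1630560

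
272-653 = -381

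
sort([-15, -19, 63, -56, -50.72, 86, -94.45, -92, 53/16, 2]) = [-94.45, -92, -56, -50.72, -19, -15, 2, 53/16, 63, 86]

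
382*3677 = 1404614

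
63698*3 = 191094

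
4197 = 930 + 3267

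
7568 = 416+7152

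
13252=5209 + 8043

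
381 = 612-231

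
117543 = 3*39181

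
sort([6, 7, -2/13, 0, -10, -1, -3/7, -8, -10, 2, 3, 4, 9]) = [-10, -10, -8, -1, -3/7, -2/13, 0, 2, 3, 4, 6, 7, 9]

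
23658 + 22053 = 45711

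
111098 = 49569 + 61529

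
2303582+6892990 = 9196572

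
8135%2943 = 2249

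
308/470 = 154/235 ≈ 0.655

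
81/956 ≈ 0.0847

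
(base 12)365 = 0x1fd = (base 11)423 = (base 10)509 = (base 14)285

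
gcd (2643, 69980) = 1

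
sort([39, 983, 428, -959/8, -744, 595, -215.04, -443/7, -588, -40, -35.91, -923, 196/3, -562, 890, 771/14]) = [-923, -744, -588, -562, -215.04, -959/8, -443/7, -40, -35.91, 39, 771/14, 196/3, 428, 595, 890, 983]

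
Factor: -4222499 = -1*1747^1*2417^1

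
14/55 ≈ 0.255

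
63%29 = 5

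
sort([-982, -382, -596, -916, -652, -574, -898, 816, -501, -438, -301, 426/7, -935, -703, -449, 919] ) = [-982, -935, -916, -898, -703, -652, -596, -574, -501, -449, -438, -382, -301, 426/7, 816, 919] 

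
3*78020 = 234060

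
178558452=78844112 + 99714340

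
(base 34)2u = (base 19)53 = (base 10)98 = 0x62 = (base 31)35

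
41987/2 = 20993 + 1/2 = 20993.50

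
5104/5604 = 1276/1401 ≈ 0.911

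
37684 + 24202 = 61886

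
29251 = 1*29251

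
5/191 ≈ 0.0262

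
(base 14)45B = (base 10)865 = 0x361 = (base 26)177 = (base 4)31201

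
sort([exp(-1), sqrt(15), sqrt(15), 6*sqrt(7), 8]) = [exp(-1), sqrt(15), sqrt(15), 8, 6*sqrt(7)]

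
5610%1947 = 1716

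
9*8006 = 72054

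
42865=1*42865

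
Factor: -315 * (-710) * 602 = 2^2 * 3^2 * 5^2 * 7^2 * 43^1 * 71^1 = 134637300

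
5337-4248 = 1089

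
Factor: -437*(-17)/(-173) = -1*17^1*19^1*23^1*173^(-1) = -7429/173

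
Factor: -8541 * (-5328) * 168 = 2^7 * 3^5 * 7^1 * 13^1 * 37^1 * 73^1 = 7645083264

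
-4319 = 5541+-9860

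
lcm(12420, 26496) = 397440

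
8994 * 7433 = 66852402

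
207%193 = 14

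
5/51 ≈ 0.0980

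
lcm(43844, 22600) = 2192200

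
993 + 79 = 1072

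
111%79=32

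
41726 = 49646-7920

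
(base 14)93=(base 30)49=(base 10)129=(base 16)81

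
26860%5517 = 4792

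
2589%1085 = 419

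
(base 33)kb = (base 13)3c8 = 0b1010011111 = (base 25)11l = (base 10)671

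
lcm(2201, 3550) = 110050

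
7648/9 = 849 + 7/9 ≈ 849.78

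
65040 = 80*813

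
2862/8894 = 1431/4447 ≈ 0.322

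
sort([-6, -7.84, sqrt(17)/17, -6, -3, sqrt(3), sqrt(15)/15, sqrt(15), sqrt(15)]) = [-7.84, -6, -6, -3, sqrt(17)/17, sqrt(15)/15, sqrt(3), sqrt(15), sqrt(15)]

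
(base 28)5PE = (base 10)4634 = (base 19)CFH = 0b1001000011010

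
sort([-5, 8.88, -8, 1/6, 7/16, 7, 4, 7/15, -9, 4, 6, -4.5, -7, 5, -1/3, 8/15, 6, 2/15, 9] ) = [-9, -8, -7, -5, -4.5, -1/3, 2/15, 1/6, 7/16, 7/15, 8/15, 4, 4, 5, 6, 6, 7, 8.88, 9] 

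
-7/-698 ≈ 0.0100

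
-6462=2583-9045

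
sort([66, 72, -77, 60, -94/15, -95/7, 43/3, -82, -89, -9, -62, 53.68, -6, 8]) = [-89, -82, -77, -62, -95/7, -9, -94/15, -6, 8, 43/3, 53.68, 60, 66, 72]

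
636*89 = 56604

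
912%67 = 41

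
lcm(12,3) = 12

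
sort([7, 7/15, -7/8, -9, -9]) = [-9, -9, -7/8, 7/15, 7]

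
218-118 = 100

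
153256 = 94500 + 58756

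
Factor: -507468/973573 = -1 * 2^2 * 3^1 * 13^1 * 17^(-1) * 3253^1 * 57269^(-1) 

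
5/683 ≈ 0.00732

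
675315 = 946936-271621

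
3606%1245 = 1116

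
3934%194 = 54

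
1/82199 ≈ 0.0000122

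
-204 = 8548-8752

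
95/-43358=-5/2282 ≈ -0.00219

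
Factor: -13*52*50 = -1*2^3*5^2*13^2 = -33800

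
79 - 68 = 11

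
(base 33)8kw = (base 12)5538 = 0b10010010111100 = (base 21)106h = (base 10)9404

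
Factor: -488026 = -1*2^1*7^1*11^1*3169^1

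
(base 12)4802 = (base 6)101202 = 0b1111110000010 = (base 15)25cb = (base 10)8066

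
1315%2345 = 1315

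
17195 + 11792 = 28987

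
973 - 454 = 519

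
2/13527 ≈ 0.000148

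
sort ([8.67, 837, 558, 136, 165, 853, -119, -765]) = [-765, -119, 8.67, 136, 165, 558, 837, 853]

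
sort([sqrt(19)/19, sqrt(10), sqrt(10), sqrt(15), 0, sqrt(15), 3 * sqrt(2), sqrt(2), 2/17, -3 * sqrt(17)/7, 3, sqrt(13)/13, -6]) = [-6, -3 * sqrt(17)/7, 0, 2/17, sqrt(19)/19, sqrt(13)/13, sqrt(2), 3, sqrt(10), sqrt(10), sqrt(15), sqrt(15), 3 * sqrt(2)]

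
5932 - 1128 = 4804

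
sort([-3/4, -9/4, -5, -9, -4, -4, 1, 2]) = [-9, -5, -4, -4, -9/4, -3/4, 1, 2]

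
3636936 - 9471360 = -5834424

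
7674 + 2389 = 10063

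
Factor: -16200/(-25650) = 2^2 * 3^1 * 19^(-1) = 12/19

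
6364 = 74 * 86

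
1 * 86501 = 86501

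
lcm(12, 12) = 12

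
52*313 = 16276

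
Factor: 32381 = 32381^1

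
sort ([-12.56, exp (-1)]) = [-12.56, exp (-1)]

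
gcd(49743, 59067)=9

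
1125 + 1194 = 2319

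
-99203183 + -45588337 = -144791520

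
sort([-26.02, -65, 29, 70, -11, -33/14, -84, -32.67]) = [-84, -65, -32.67, -26.02, -11, -33/14, 29, 70]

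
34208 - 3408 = 30800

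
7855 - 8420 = -565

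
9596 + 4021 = 13617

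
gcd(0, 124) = 124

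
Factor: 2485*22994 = 2^1*5^1*7^1*71^1*11497^1 = 57140090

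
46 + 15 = 61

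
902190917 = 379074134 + 523116783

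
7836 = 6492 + 1344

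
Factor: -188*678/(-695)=2^3*3^1*5^(-1)*47^1*113^1*139^(-1)=127464/695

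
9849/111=88 + 27/37 ≈ 88.73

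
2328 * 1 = 2328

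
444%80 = 44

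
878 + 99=977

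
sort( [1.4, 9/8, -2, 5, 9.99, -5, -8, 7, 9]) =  [-8, -5, -2, 9/8, 1.4, 5, 7, 9, 9.99]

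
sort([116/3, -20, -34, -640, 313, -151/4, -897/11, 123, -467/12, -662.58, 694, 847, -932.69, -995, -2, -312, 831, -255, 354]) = [-995, -932.69, -662.58, -640, -312, -255, -897/11, -467/12, -151/4, -34, -20, -2, 116/3, 123, 313, 354, 694, 831, 847]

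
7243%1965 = 1348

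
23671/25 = 946 + 21/25 = 946.84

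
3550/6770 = 355/677 ≈ 0.524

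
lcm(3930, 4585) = 27510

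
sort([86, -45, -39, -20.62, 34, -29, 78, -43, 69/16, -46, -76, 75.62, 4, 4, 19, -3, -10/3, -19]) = [-76, -46, -45, -43, -39, -29, -20.62, -19, -10/3, -3, 4, 4, 69/16, 19, 34, 75.62, 78, 86]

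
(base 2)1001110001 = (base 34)id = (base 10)625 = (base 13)391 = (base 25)100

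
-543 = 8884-9427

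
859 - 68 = 791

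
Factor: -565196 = -1*2^2*101^1*1399^1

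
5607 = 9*623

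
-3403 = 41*(-83)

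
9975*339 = 3381525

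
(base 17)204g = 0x26b6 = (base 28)chq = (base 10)9910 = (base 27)dg1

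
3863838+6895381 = 10759219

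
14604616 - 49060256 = -34455640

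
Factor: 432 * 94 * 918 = 2^6 * 3^6 * 17^1 * 47^1 = 37278144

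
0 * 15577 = 0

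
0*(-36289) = 0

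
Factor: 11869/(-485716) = -1*2^(-2)*7^(-1)*13^1*19^(-1) = -13/532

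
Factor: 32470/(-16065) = -1*2^1*3^(-3)*7^(-1)*191^1 = -382/189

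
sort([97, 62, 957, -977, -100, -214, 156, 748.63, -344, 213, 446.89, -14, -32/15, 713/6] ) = [-977, -344, -214, -100, -14, -32/15, 62, 97, 713/6, 156, 213, 446.89, 748.63, 957] 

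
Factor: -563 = -1 * 563^1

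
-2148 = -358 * 6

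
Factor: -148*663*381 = -1*2^2*3^2*13^1*17^1*37^1*127^1 = -37385244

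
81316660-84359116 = -3042456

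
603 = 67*9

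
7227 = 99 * 73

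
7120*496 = 3531520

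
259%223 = 36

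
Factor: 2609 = 2609^1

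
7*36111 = 252777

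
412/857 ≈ 0.481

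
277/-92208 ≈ -0.00300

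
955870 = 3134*305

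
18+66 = 84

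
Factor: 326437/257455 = 5^(-1)*11^(-1)*31^(-1)*151^(-1)*326437^1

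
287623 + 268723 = 556346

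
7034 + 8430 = 15464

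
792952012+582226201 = 1375178213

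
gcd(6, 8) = 2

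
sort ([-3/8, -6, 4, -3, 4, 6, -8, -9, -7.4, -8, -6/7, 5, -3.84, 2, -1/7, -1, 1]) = [-9, -8, -8, -7.4, -6, -3.84, -3, -1, -6/7, -3/8, -1/7, 1, 2, 4, 4, 5, 6]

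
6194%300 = 194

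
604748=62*9754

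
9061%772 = 569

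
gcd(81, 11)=1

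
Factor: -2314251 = -1*3^4*28571^1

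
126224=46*2744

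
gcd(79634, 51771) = 1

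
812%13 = 6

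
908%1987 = 908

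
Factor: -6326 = -1*2^1*3163^1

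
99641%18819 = 5546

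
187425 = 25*7497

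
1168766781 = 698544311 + 470222470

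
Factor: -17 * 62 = -1 * 2^1 * 17^1 * 31^1 = -1054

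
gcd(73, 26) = 1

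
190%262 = 190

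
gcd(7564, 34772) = 4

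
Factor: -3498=-1*2^1*3^1*11^1*53^1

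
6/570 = 1/95 ≈ 0.0105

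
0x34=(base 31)1l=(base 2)110100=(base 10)52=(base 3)1221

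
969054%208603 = 134642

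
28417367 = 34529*823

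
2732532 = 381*7172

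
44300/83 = 533 + 61/83≈533.73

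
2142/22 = 97 + 4/11 ≈ 97.36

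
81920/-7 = -11702-6/7 ≈ -11702.86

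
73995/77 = 960 + 75/77≈960.97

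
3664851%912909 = 13215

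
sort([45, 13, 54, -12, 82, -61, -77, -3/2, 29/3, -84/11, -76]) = [-77, -76, -61, -12, -84/11, -3/2, 29/3, 13, 45, 54, 82]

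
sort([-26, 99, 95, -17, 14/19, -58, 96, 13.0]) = [-58, -26, -17, 14/19, 13.0, 95, 96, 99]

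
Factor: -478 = -1*2^1*239^1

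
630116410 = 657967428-27851018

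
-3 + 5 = 2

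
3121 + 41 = 3162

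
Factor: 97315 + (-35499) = 2^3*7727^1 = 61816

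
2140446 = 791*2706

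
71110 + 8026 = 79136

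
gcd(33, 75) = 3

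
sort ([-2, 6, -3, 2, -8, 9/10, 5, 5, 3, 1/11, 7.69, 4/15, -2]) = [-8, -3, -2, -2, 1/11, 4/15, 9/10, 2, 3, 5, 5, 6, 7.69]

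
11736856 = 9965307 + 1771549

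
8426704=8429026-2322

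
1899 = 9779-7880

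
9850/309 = 31 + 271/309 ≈ 31.88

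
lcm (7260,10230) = 225060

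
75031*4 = 300124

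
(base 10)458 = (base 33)dt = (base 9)558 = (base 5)3313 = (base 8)712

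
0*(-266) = 0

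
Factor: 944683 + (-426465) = 2^1*113^1*2293^1 = 518218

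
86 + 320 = 406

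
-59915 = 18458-78373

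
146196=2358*62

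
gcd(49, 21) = 7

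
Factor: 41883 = 3^1*23^1*607^1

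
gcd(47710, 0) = 47710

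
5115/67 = 76 + 23/67 ≈ 76.34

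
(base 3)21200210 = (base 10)5610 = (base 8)12752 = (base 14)208a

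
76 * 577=43852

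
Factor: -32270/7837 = -1*2^1*5^1*7^1*17^(-1) = -70/17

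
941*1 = 941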